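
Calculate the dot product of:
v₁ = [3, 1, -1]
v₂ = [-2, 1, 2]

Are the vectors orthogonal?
-7, No

The dot product is the sum of products of corresponding components.
v₁·v₂ = (3)*(-2) + (1)*(1) + (-1)*(2) = -6 + 1 - 2 = -7.
Two vectors are orthogonal iff their dot product is 0; here the dot product is -7, so the vectors are not orthogonal.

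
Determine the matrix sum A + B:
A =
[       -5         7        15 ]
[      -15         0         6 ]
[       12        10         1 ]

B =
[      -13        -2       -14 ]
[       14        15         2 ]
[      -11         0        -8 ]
A + B =
[      -18         5         1 ]
[       -1        15         8 ]
[        1        10        -7 ]

Matrix addition is elementwise: (A+B)[i][j] = A[i][j] + B[i][j].
  (A+B)[0][0] = (-5) + (-13) = -18
  (A+B)[0][1] = (7) + (-2) = 5
  (A+B)[0][2] = (15) + (-14) = 1
  (A+B)[1][0] = (-15) + (14) = -1
  (A+B)[1][1] = (0) + (15) = 15
  (A+B)[1][2] = (6) + (2) = 8
  (A+B)[2][0] = (12) + (-11) = 1
  (A+B)[2][1] = (10) + (0) = 10
  (A+B)[2][2] = (1) + (-8) = -7
A + B =
[      -18         5         1 ]
[       -1        15         8 ]
[        1        10        -7 ]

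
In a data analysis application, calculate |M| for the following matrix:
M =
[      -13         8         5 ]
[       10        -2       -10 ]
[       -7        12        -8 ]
det(M) = -38

Expand along row 0 (cofactor expansion): det(M) = a*(e*i - f*h) - b*(d*i - f*g) + c*(d*h - e*g), where the 3×3 is [[a, b, c], [d, e, f], [g, h, i]].
Minor M_00 = (-2)*(-8) - (-10)*(12) = 16 + 120 = 136.
Minor M_01 = (10)*(-8) - (-10)*(-7) = -80 - 70 = -150.
Minor M_02 = (10)*(12) - (-2)*(-7) = 120 - 14 = 106.
det(M) = (-13)*(136) - (8)*(-150) + (5)*(106) = -1768 + 1200 + 530 = -38.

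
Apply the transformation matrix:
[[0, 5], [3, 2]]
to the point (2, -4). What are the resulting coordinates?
(-20, -2)

Matrix multiplication:
[[0, 5], [3, 2]] × [2, -4]ᵀ
= [0×2 + 5×-4, 3×2 + 2×-4]ᵀ
= [-20.0000, -2.0000]ᵀ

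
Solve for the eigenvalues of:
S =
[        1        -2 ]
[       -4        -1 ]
λ = -3, 3

Solve det(S - λI) = 0. For a 2×2 matrix the characteristic equation is λ² - (trace)λ + det = 0.
trace(S) = a + d = 1 - 1 = 0.
det(S) = a*d - b*c = (1)*(-1) - (-2)*(-4) = -1 - 8 = -9.
Characteristic equation: λ² - (0)λ + (-9) = 0.
Discriminant = (0)² - 4*(-9) = 0 + 36 = 36.
λ = (0 ± √36) / 2 = (0 ± 6) / 2 = -3, 3.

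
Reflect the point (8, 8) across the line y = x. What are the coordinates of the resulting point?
(8, 8)

Reflection across line y = x: (8, 8) → (8, 8)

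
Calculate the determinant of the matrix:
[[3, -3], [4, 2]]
18

For a 2×2 matrix [[a, b], [c, d]], det = ad - bc
det = (3)(2) - (-3)(4) = 6 - -12 = 18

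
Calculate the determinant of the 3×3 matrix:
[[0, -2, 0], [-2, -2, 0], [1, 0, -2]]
8

Expansion along first row:
det = 0·det([[-2,0],[0,-2]]) - -2·det([[-2,0],[1,-2]]) + 0·det([[-2,-2],[1,0]])
    = 0·(-2·-2 - 0·0) - -2·(-2·-2 - 0·1) + 0·(-2·0 - -2·1)
    = 0·4 - -2·4 + 0·2
    = 0 + 8 + 0 = 8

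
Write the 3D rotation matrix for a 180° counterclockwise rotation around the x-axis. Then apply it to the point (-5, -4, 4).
R = [[1, 0, 0], [0, -1, 0], [0, 0, -1]]; R·(-5, -4, 4) = (-5, 4, -4)

Rotation matrix for 180° around x-axis:
cos(180°) = -1, sin(180°) = 0
R = [[1, 0, 0], [0, -1, 0], [0, 0, -1]]
Apply to (-5, -4, 4): R·[-5, -4, 4]ᵀ = (-5, 4, -4)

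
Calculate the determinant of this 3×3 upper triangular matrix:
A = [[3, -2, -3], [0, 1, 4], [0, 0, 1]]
3

The determinant of a triangular matrix is the product of its diagonal entries (the off-diagonal entries above the diagonal do not affect it).
det(A) = (3) * (1) * (1) = 3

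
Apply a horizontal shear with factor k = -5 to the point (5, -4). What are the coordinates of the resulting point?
(25, -4)

Shear matrix for horizontal shear with factor k = -5:
[[1, -5], [0, 1]]
Result: (5, -4) → (25, -4)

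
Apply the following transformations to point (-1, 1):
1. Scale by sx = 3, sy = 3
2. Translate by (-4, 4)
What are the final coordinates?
(-7, 7)

Step 1: Scale (-1, 1) by (sx, sy) = (3, 3) → (-3, 3)
Step 2: Translate by (-4, 4) → (-7, 7)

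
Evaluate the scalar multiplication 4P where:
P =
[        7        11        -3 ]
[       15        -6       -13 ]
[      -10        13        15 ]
4P =
[       28        44       -12 ]
[       60       -24       -52 ]
[      -40        52        60 ]

Scalar multiplication is elementwise: (4P)[i][j] = 4 * P[i][j].
  (4P)[0][0] = 4 * (7) = 28
  (4P)[0][1] = 4 * (11) = 44
  (4P)[0][2] = 4 * (-3) = -12
  (4P)[1][0] = 4 * (15) = 60
  (4P)[1][1] = 4 * (-6) = -24
  (4P)[1][2] = 4 * (-13) = -52
  (4P)[2][0] = 4 * (-10) = -40
  (4P)[2][1] = 4 * (13) = 52
  (4P)[2][2] = 4 * (15) = 60
4P =
[       28        44       -12 ]
[       60       -24       -52 ]
[      -40        52        60 ]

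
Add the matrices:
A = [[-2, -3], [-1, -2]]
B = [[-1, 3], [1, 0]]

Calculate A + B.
[[-3, 0], [0, -2]]

Add corresponding elements:
(-2)+(-1)=-3
(-3)+(3)=0
(-1)+(1)=0
(-2)+(0)=-2
A + B = [[-3, 0], [0, -2]]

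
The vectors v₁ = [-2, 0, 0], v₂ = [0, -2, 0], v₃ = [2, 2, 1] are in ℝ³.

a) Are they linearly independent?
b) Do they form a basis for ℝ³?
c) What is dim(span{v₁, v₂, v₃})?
Yes independent, yes basis, dim = 3

Stack v₁, v₂, v₃ as rows of a 3×3 matrix.
[[-2, 0, 0]; [0, -2, 0]; [2, 2, 1]] is already lower triangular with nonzero diagonal entries (-2, -2, 1), so its determinant is the product of the diagonal entries, det = (-2)·(-2)·(1) = 4 ≠ 0, and the rows are linearly independent.
Three linearly independent vectors in ℝ³ form a basis for ℝ³, so dim(span{v₁,v₂,v₃}) = 3.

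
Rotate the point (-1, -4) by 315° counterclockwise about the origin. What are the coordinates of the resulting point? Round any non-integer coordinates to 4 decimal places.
(-3.5355, -2.1213)

Rotation matrix R(θ) = [[cos θ, -sin θ], [sin θ, cos θ]]; for θ = 315°:
R = [[√2/2, √2/2], [-√2/2, √2/2]]
Result: R × [-1, -4]ᵀ = [√2/2·-1 + (√2/2)·-4, -√2/2·-1 + (√2/2)·-4]ᵀ = (-3.5355, -2.1213)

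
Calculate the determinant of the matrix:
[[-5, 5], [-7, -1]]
40

For a 2×2 matrix [[a, b], [c, d]], det = ad - bc
det = (-5)(-1) - (5)(-7) = 5 - -35 = 40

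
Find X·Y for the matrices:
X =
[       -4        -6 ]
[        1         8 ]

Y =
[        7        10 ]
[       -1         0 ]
XY =
[      -22       -40 ]
[       -1        10 ]

Matrix multiplication: (XY)[i][j] = sum over k of X[i][k] * Y[k][j].
  (XY)[0][0] = (-4)*(7) + (-6)*(-1) = -22
  (XY)[0][1] = (-4)*(10) + (-6)*(0) = -40
  (XY)[1][0] = (1)*(7) + (8)*(-1) = -1
  (XY)[1][1] = (1)*(10) + (8)*(0) = 10
XY =
[      -22       -40 ]
[       -1        10 ]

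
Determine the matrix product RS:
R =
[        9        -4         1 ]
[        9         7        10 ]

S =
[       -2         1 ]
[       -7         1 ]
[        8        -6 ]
RS =
[       18        -1 ]
[       13       -44 ]

Matrix multiplication: (RS)[i][j] = sum over k of R[i][k] * S[k][j].
  (RS)[0][0] = (9)*(-2) + (-4)*(-7) + (1)*(8) = 18
  (RS)[0][1] = (9)*(1) + (-4)*(1) + (1)*(-6) = -1
  (RS)[1][0] = (9)*(-2) + (7)*(-7) + (10)*(8) = 13
  (RS)[1][1] = (9)*(1) + (7)*(1) + (10)*(-6) = -44
RS =
[       18        -1 ]
[       13       -44 ]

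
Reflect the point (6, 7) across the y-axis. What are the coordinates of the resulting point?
(-6, 7)

Reflection across y-axis: (6, 7) → (-6, 7)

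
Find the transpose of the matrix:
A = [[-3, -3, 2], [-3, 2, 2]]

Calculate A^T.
[[-3, -3], [-3, 2], [2, 2]]

The transpose sends entry (i,j) to (j,i); rows become columns.
Row 0 of A: [-3, -3, 2] -> column 0 of A^T.
Row 1 of A: [-3, 2, 2] -> column 1 of A^T.
A^T = [[-3, -3], [-3, 2], [2, 2]]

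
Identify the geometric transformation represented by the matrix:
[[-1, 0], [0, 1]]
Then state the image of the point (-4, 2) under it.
reflection across the y-axis; image of (-4, 2) is (4, 2)

This is a symmetric orthogonal matrix with determinant -1, which characterizes a reflection in ℝ².
The matrix [[-1, 0], [0, 1]] represents: reflection across the y-axis.
Applying it to (-4, 2): [-1·-4 + 0·2, 0·-4 + 1·2] = (4, 2).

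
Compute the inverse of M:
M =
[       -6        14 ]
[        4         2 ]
det(M) = -68
M⁻¹ =
[    -1/34      7/34 ]
[     1/17      3/34 ]

For a 2×2 matrix M = [[a, b], [c, d]] with det(M) ≠ 0, M⁻¹ = (1/det(M)) * [[d, -b], [-c, a]].
det(M) = (-6)*(2) - (14)*(4) = -12 - 56 = -68.
M⁻¹ = (1/-68) * [[2, -14], [-4, -6]].
Dividing each entry by -68 and reducing:
M⁻¹ =
[    -1/34      7/34 ]
[     1/17      3/34 ]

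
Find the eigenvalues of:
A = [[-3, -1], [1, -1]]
λ = -2, -2

Solve det(A - λI) = 0. For a 2×2 matrix this is λ² - (trace)λ + det = 0.
trace(A) = -3 - 1 = -4.
det(A) = (-3)*(-1) - (-1)*(1) = 3 + 1 = 4.
Characteristic equation: λ² - (-4)λ + (4) = 0.
Discriminant: (-4)² - 4*(4) = 16 - 16 = 0.
Roots: λ = (-4 ± √0) / 2 = -2, -2.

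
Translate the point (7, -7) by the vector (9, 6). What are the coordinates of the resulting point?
(16, -1)

Translation by (9, 6):
x' = 7 + 9 = 16
y' = -7 + 6 = -1
Homogeneous matrix: [[1, 0, 9], [0, 1, 6], [0, 0, 1]]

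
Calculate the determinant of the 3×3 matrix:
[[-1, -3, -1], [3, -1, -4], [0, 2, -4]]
-54

Expansion along first row:
det = -1·det([[-1,-4],[2,-4]]) - -3·det([[3,-4],[0,-4]]) + -1·det([[3,-1],[0,2]])
    = -1·(-1·-4 - -4·2) - -3·(3·-4 - -4·0) + -1·(3·2 - -1·0)
    = -1·12 - -3·-12 + -1·6
    = -12 + -36 + -6 = -54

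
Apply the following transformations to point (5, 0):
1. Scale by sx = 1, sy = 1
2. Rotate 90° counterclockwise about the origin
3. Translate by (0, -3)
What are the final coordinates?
(0, 2)

Step 1: Scale → (5, 0)
Step 2: Rotate 90° → (0, 5)
Step 3: Translate → (0, 2)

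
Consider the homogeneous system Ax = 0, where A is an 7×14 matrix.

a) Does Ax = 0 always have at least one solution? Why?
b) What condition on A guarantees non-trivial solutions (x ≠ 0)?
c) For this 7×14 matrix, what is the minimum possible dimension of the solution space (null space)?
a) Yes, x = 0 is always a solution. b) When A has linearly dependent columns (rank < n). c) Minimum nullity = 7.

a) x = 0 satisfies A·0 = 0, so the zero vector is always a solution.
b) Non-trivial solutions exist iff the columns of A are linearly dependent, equivalently rank(A) < n (the number of columns).
c) By rank-nullity, rank(A) + nullity(A) = n = 14. Since A has only 7 rows, rank(A) ≤ 7, so nullity(A) ≥ 14 - 7 = 7.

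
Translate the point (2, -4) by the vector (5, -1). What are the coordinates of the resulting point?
(7, -5)

Translation by (5, -1):
x' = 2 + 5 = 7
y' = -4 + -1 = -5
Homogeneous matrix: [[1, 0, 5], [0, 1, -1], [0, 0, 1]]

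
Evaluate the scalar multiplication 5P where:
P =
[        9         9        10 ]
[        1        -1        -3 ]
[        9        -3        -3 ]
5P =
[       45        45        50 ]
[        5        -5       -15 ]
[       45       -15       -15 ]

Scalar multiplication is elementwise: (5P)[i][j] = 5 * P[i][j].
  (5P)[0][0] = 5 * (9) = 45
  (5P)[0][1] = 5 * (9) = 45
  (5P)[0][2] = 5 * (10) = 50
  (5P)[1][0] = 5 * (1) = 5
  (5P)[1][1] = 5 * (-1) = -5
  (5P)[1][2] = 5 * (-3) = -15
  (5P)[2][0] = 5 * (9) = 45
  (5P)[2][1] = 5 * (-3) = -15
  (5P)[2][2] = 5 * (-3) = -15
5P =
[       45        45        50 ]
[        5        -5       -15 ]
[       45       -15       -15 ]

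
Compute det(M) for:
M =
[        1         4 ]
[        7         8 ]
det(M) = -20

For a 2×2 matrix [[a, b], [c, d]], det = a*d - b*c.
det(M) = (1)*(8) - (4)*(7) = 8 - 28 = -20.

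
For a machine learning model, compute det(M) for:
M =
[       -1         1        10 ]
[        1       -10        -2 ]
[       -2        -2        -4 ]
det(M) = -248

Expand along row 0 (cofactor expansion): det(M) = a*(e*i - f*h) - b*(d*i - f*g) + c*(d*h - e*g), where the 3×3 is [[a, b, c], [d, e, f], [g, h, i]].
Minor M_00 = (-10)*(-4) - (-2)*(-2) = 40 - 4 = 36.
Minor M_01 = (1)*(-4) - (-2)*(-2) = -4 - 4 = -8.
Minor M_02 = (1)*(-2) - (-10)*(-2) = -2 - 20 = -22.
det(M) = (-1)*(36) - (1)*(-8) + (10)*(-22) = -36 + 8 - 220 = -248.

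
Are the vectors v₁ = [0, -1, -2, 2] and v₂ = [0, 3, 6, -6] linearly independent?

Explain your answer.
No, linearly dependent (v₂ = -3·v₁)

Check whether there is a scalar k with v₂ = k·v₁.
Comparing components, k = -3 satisfies -3·[0, -1, -2, 2] = [0, 3, 6, -6].
Since v₂ is a scalar multiple of v₁, the two vectors are linearly dependent.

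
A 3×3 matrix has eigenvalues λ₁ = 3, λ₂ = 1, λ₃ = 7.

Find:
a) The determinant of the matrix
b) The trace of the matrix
det = 21, trace = 11

Two standard eigenvalue identities:
- det(A) equals the product of the eigenvalues (counted with multiplicity).
- trace(A) equals the sum of the eigenvalues.
det(A) = (3)*(1)*(7) = 21.
trace(A) = 3 + 1 + 7 = 11.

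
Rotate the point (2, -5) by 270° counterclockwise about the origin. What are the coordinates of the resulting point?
(-5, -2)

Rotation matrix R(θ) = [[cos θ, -sin θ], [sin θ, cos θ]]; for θ = 270°:
R = [[0, 1], [-1, 0]]
Result: R × [2, -5]ᵀ = [0·2 + (1)·-5, -1·2 + (0)·-5]ᵀ = (-5, -2)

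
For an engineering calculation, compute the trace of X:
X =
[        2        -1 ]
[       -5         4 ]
tr(X) = 2 + 4 = 6

The trace of a square matrix is the sum of its diagonal entries.
Diagonal entries of X: X[0][0] = 2, X[1][1] = 4.
tr(X) = 2 + 4 = 6.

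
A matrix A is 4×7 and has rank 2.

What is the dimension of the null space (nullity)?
5

The rank-nullity theorem for an m×n matrix states:
rank(A) + nullity(A) = n (the number of columns).
Here n = 7 and rank(A) = 2, so nullity(A) = 7 - 2 = 5.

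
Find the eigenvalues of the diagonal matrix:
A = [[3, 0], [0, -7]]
λ₁ = 3, λ₂ = -7

The characteristic polynomial of A is det(A - λI) = (3 - λ)(-7 - λ) = 0.
The roots are λ = 3 and λ = -7, so the eigenvalues are the diagonal entries.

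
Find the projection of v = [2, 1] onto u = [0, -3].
[0, 1]

The projection of v onto u is proj_u(v) = ((v·u) / (u·u)) · u.
v·u = (2)*(0) + (1)*(-3) = -3.
u·u = (0)*(0) + (-3)*(-3) = 9.
coefficient = -3 / 9 = -1/3.
proj_u(v) = -1/3 · [0, -3] = [0, 1].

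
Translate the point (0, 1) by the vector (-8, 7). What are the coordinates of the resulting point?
(-8, 8)

Translation by (-8, 7):
x' = 0 + -8 = -8
y' = 1 + 7 = 8
Homogeneous matrix: [[1, 0, -8], [0, 1, 7], [0, 0, 1]]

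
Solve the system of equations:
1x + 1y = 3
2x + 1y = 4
x = 1, y = 2

Use elimination (row reduction):
Equation 1: 1x + 1y = 3.
Equation 2: 2x + 1y = 4.
Multiply Eq1 by 2 and Eq2 by 1: 2x + 2y = 6;  2x + 1y = 4.
Subtract: (-1)y = -2, so y = 2.
Back-substitute into Eq1: 1x + 1*(2) = 3, so x = 1.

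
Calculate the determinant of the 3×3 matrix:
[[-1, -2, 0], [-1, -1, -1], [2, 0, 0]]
4

Expansion along first row:
det = -1·det([[-1,-1],[0,0]]) - -2·det([[-1,-1],[2,0]]) + 0·det([[-1,-1],[2,0]])
    = -1·(-1·0 - -1·0) - -2·(-1·0 - -1·2) + 0·(-1·0 - -1·2)
    = -1·0 - -2·2 + 0·2
    = 0 + 4 + 0 = 4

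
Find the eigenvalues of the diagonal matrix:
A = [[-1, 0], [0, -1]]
λ₁ = -1, λ₂ = -1

The characteristic polynomial of A is det(A - λI) = (-1 - λ)(-1 - λ) = 0.
The roots are λ = -1 and λ = -1, so the eigenvalues are the diagonal entries.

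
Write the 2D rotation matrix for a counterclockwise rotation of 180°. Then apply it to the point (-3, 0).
R = [[-1, 0], [0, -1]]; R·(-3, 0) = (3, 0)

Rotation matrix formula: R(θ) = [[cos θ, -sin θ], [sin θ, cos θ]]
For θ = 180°:
cos(180°) = -1
sin(180°) = 0
R = [[-1, 0], [0, -1]]
Apply to (-3, 0): [-1·-3 + (0)·0, 0·-3 + -1·0] = (3, 0)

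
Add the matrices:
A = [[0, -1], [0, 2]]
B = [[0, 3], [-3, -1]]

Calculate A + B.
[[0, 2], [-3, 1]]

Add corresponding elements:
(0)+(0)=0
(-1)+(3)=2
(0)+(-3)=-3
(2)+(-1)=1
A + B = [[0, 2], [-3, 1]]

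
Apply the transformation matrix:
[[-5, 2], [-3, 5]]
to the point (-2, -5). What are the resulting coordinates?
(0, -19)

Matrix multiplication:
[[-5, 2], [-3, 5]] × [-2, -5]ᵀ
= [-5×-2 + 2×-5, -3×-2 + 5×-5]ᵀ
= [0.0000, -19.0000]ᵀ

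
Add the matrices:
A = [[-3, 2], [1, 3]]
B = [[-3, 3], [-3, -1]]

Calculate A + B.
[[-6, 5], [-2, 2]]

Add corresponding elements:
(-3)+(-3)=-6
(2)+(3)=5
(1)+(-3)=-2
(3)+(-1)=2
A + B = [[-6, 5], [-2, 2]]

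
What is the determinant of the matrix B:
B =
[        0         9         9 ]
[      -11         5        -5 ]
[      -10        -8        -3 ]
det(B) = 1395

Expand along row 0 (cofactor expansion): det(B) = a*(e*i - f*h) - b*(d*i - f*g) + c*(d*h - e*g), where the 3×3 is [[a, b, c], [d, e, f], [g, h, i]].
Minor M_00 = (5)*(-3) - (-5)*(-8) = -15 - 40 = -55.
Minor M_01 = (-11)*(-3) - (-5)*(-10) = 33 - 50 = -17.
Minor M_02 = (-11)*(-8) - (5)*(-10) = 88 + 50 = 138.
det(B) = (0)*(-55) - (9)*(-17) + (9)*(138) = 0 + 153 + 1242 = 1395.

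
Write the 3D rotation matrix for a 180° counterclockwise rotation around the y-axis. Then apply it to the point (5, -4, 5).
R = [[-1, 0, 0], [0, 1, 0], [0, 0, -1]]; R·(5, -4, 5) = (-5, -4, -5)

Rotation matrix for 180° around y-axis:
cos(180°) = -1, sin(180°) = 0
R = [[-1, 0, 0], [0, 1, 0], [0, 0, -1]]
Apply to (5, -4, 5): R·[5, -4, 5]ᵀ = (-5, -4, -5)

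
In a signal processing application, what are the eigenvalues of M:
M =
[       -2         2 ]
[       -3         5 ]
λ = -1, 4

Solve det(M - λI) = 0. For a 2×2 matrix the characteristic equation is λ² - (trace)λ + det = 0.
trace(M) = a + d = -2 + 5 = 3.
det(M) = a*d - b*c = (-2)*(5) - (2)*(-3) = -10 + 6 = -4.
Characteristic equation: λ² - (3)λ + (-4) = 0.
Discriminant = (3)² - 4*(-4) = 9 + 16 = 25.
λ = (3 ± √25) / 2 = (3 ± 5) / 2 = -1, 4.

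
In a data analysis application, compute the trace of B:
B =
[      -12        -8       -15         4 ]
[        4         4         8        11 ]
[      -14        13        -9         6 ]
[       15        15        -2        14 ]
tr(B) = -12 + 4 - 9 + 14 = -3

The trace of a square matrix is the sum of its diagonal entries.
Diagonal entries of B: B[0][0] = -12, B[1][1] = 4, B[2][2] = -9, B[3][3] = 14.
tr(B) = -12 + 4 - 9 + 14 = -3.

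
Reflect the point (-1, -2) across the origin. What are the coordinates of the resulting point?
(1, 2)

Reflection across origin: (-1, -2) → (1, 2)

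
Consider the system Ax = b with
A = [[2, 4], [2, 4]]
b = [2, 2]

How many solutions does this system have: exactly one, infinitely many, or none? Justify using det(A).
Infinitely many solutions

det(A) = (2)*(4) - (4)*(2) = 0, so A is singular (column 2 is 2 times column 1).
b = [2, 2] = 1 * column 1 of A, so b lies in the column space of A.
A singular matrix whose right-hand side is in its column space gives a 1-parameter family of solutions — infinitely many.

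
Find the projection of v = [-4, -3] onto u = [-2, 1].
[-2, 1]

The projection of v onto u is proj_u(v) = ((v·u) / (u·u)) · u.
v·u = (-4)*(-2) + (-3)*(1) = 5.
u·u = (-2)*(-2) + (1)*(1) = 5.
coefficient = 5 / 5 = 1.
proj_u(v) = 1 · [-2, 1] = [-2, 1].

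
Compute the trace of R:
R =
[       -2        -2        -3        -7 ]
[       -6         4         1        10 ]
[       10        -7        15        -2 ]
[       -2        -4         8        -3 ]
tr(R) = -2 + 4 + 15 - 3 = 14

The trace of a square matrix is the sum of its diagonal entries.
Diagonal entries of R: R[0][0] = -2, R[1][1] = 4, R[2][2] = 15, R[3][3] = -3.
tr(R) = -2 + 4 + 15 - 3 = 14.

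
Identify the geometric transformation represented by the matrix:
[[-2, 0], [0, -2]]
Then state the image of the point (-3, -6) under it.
uniform scaling by factor -2; image of (-3, -6) is (6, 12)

This is a diagonal matrix with equal entries -2, so it scales both axes by the same factor -2.
The matrix [[-2, 0], [0, -2]] represents: uniform scaling by factor -2.
Applying it to (-3, -6): [-2·-3 + 0·-6, 0·-3 + -2·-6] = (6, 12).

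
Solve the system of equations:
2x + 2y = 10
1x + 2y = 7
x = 3, y = 2

Use elimination (row reduction):
Equation 1: 2x + 2y = 10.
Equation 2: 1x + 2y = 7.
Multiply Eq1 by 1 and Eq2 by 2: 2x + 2y = 10;  2x + 4y = 14.
Subtract: (2)y = 4, so y = 2.
Back-substitute into Eq1: 2x + 2*(2) = 10, so x = 3.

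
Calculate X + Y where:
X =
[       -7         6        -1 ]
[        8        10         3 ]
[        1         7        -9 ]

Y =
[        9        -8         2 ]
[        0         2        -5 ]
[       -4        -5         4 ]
X + Y =
[        2        -2         1 ]
[        8        12        -2 ]
[       -3         2        -5 ]

Matrix addition is elementwise: (X+Y)[i][j] = X[i][j] + Y[i][j].
  (X+Y)[0][0] = (-7) + (9) = 2
  (X+Y)[0][1] = (6) + (-8) = -2
  (X+Y)[0][2] = (-1) + (2) = 1
  (X+Y)[1][0] = (8) + (0) = 8
  (X+Y)[1][1] = (10) + (2) = 12
  (X+Y)[1][2] = (3) + (-5) = -2
  (X+Y)[2][0] = (1) + (-4) = -3
  (X+Y)[2][1] = (7) + (-5) = 2
  (X+Y)[2][2] = (-9) + (4) = -5
X + Y =
[        2        -2         1 ]
[        8        12        -2 ]
[       -3         2        -5 ]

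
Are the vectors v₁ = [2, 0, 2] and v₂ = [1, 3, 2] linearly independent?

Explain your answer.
Yes, linearly independent

Two vectors are linearly dependent iff one is a scalar multiple of the other.
No single scalar k satisfies v₂ = k·v₁ (the ratios of corresponding entries disagree), so v₁ and v₂ are linearly independent.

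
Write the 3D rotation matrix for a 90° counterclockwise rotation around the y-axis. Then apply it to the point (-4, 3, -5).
R = [[0, 0, 1], [0, 1, 0], [-1, 0, 0]]; R·(-4, 3, -5) = (-5, 3, 4)

Rotation matrix for 90° around y-axis:
cos(90°) = 0, sin(90°) = 1
R = [[0, 0, 1], [0, 1, 0], [-1, 0, 0]]
Apply to (-4, 3, -5): R·[-4, 3, -5]ᵀ = (-5, 3, 4)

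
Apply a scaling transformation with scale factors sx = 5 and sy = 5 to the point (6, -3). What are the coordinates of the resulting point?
(30, -15)

Scaling matrix:
[[5, 0], [0, 5]]
Result: (6 × 5, -3 × 5) = (30, -15)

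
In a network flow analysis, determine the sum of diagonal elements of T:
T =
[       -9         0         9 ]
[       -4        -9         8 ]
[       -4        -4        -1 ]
tr(T) = -9 - 9 - 1 = -19

The trace of a square matrix is the sum of its diagonal entries.
Diagonal entries of T: T[0][0] = -9, T[1][1] = -9, T[2][2] = -1.
tr(T) = -9 - 9 - 1 = -19.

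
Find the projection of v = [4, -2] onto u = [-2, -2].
[1, 1]

The projection of v onto u is proj_u(v) = ((v·u) / (u·u)) · u.
v·u = (4)*(-2) + (-2)*(-2) = -4.
u·u = (-2)*(-2) + (-2)*(-2) = 8.
coefficient = -4 / 8 = -1/2.
proj_u(v) = -1/2 · [-2, -2] = [1, 1].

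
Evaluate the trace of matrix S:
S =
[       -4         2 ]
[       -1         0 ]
tr(S) = -4 + 0 = -4

The trace of a square matrix is the sum of its diagonal entries.
Diagonal entries of S: S[0][0] = -4, S[1][1] = 0.
tr(S) = -4 + 0 = -4.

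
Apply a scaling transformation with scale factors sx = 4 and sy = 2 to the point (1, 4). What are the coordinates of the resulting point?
(4, 8)

Scaling matrix:
[[4, 0], [0, 2]]
Result: (1 × 4, 4 × 2) = (4, 8)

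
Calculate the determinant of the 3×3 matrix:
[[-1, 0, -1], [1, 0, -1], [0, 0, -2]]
0

Expansion along first row:
det = -1·det([[0,-1],[0,-2]]) - 0·det([[1,-1],[0,-2]]) + -1·det([[1,0],[0,0]])
    = -1·(0·-2 - -1·0) - 0·(1·-2 - -1·0) + -1·(1·0 - 0·0)
    = -1·0 - 0·-2 + -1·0
    = 0 + 0 + 0 = 0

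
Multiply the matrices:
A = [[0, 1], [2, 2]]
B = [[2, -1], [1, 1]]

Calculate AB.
[[1, 1], [6, 0]]

Each entry (i,j) of AB = sum over k of A[i][k]*B[k][j].
(AB)[0][0] = (0)*(2) + (1)*(1) = 1
(AB)[0][1] = (0)*(-1) + (1)*(1) = 1
(AB)[1][0] = (2)*(2) + (2)*(1) = 6
(AB)[1][1] = (2)*(-1) + (2)*(1) = 0
AB = [[1, 1], [6, 0]]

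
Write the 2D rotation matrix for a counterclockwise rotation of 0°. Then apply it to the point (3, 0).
R = [[1, 0], [0, 1]]; R·(3, 0) = (3, 0)

Rotation matrix formula: R(θ) = [[cos θ, -sin θ], [sin θ, cos θ]]
For θ = 0°:
cos(0°) = 1
sin(0°) = 0
R = [[1, 0], [0, 1]]
Apply to (3, 0): [1·3 + (0)·0, 0·3 + 1·0] = (3, 0)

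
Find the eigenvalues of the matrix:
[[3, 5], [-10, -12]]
λ = -7 and λ = -2

Characteristic equation: det(A - λI) = 0
λ² - (trace)λ + (det) = 0
λ² - (-9)λ + (14) = 0
λ² + 9λ + 14 = 0
Solving: λ = -7, -2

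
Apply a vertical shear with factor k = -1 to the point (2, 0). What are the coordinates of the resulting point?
(2, -2)

Shear matrix for vertical shear with factor k = -1:
[[1, 0], [-1, 1]]
Result: (2, 0) → (2, -2)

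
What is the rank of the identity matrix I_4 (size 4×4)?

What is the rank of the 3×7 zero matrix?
rank(I_4) = 4, rank(0) = 0

The identity I_4 has 4 columns that are the standard basis vectors e_1, …, e_4. These are linearly independent, so all 4 columns are pivots and rank(I_4) = 4.
The 3×7 zero matrix has every entry zero, so every row is the zero row and there are no pivots; rank(0) = 0.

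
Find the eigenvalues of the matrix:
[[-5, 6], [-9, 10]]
λ = 1 and λ = 4

Characteristic equation: det(A - λI) = 0
λ² - (trace)λ + (det) = 0
λ² - (5)λ + (4) = 0
λ² - 5λ + 4 = 0
Solving: λ = 1, 4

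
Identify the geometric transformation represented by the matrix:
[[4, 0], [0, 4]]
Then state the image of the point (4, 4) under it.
uniform scaling by factor 4; image of (4, 4) is (16, 16)

This is a diagonal matrix with equal entries 4, so it scales both axes by the same factor 4.
The matrix [[4, 0], [0, 4]] represents: uniform scaling by factor 4.
Applying it to (4, 4): [4·4 + 0·4, 0·4 + 4·4] = (16, 16).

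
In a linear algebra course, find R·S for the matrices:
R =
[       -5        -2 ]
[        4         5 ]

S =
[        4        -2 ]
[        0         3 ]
RS =
[      -20         4 ]
[       16         7 ]

Matrix multiplication: (RS)[i][j] = sum over k of R[i][k] * S[k][j].
  (RS)[0][0] = (-5)*(4) + (-2)*(0) = -20
  (RS)[0][1] = (-5)*(-2) + (-2)*(3) = 4
  (RS)[1][0] = (4)*(4) + (5)*(0) = 16
  (RS)[1][1] = (4)*(-2) + (5)*(3) = 7
RS =
[      -20         4 ]
[       16         7 ]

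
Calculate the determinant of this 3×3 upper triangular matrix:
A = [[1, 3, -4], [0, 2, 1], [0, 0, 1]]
2

The determinant of a triangular matrix is the product of its diagonal entries (the off-diagonal entries above the diagonal do not affect it).
det(A) = (1) * (2) * (1) = 2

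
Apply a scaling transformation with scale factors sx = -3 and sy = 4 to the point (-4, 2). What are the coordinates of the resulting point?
(12, 8)

Scaling matrix:
[[-3, 0], [0, 4]]
Result: (-4 × -3, 2 × 4) = (12, 8)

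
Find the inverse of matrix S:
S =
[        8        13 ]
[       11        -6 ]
det(S) = -191
S⁻¹ =
[    6/191    13/191 ]
[   11/191    -8/191 ]

For a 2×2 matrix S = [[a, b], [c, d]] with det(S) ≠ 0, S⁻¹ = (1/det(S)) * [[d, -b], [-c, a]].
det(S) = (8)*(-6) - (13)*(11) = -48 - 143 = -191.
S⁻¹ = (1/-191) * [[-6, -13], [-11, 8]].
Dividing each entry by -191 and reducing:
S⁻¹ =
[    6/191    13/191 ]
[   11/191    -8/191 ]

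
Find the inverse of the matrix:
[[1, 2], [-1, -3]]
[[3, 2], [-1, -1]]

For [[a,b],[c,d]], inverse = (1/det)·[[d,-b],[-c,a]]
det = 1·-3 - 2·-1 = -1
Inverse = (1/-1)·[[-3, -2], [1, 1]]
        = [[3, 2], [-1, -1]]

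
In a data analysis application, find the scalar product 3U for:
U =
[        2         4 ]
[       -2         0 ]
3U =
[        6        12 ]
[       -6         0 ]

Scalar multiplication is elementwise: (3U)[i][j] = 3 * U[i][j].
  (3U)[0][0] = 3 * (2) = 6
  (3U)[0][1] = 3 * (4) = 12
  (3U)[1][0] = 3 * (-2) = -6
  (3U)[1][1] = 3 * (0) = 0
3U =
[        6        12 ]
[       -6         0 ]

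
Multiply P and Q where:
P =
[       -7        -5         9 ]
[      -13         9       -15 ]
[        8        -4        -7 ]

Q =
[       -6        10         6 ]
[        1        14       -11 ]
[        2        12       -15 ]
PQ =
[       55       -32      -122 ]
[       57      -184        48 ]
[      -66       -60       197 ]

Matrix multiplication: (PQ)[i][j] = sum over k of P[i][k] * Q[k][j].
  (PQ)[0][0] = (-7)*(-6) + (-5)*(1) + (9)*(2) = 55
  (PQ)[0][1] = (-7)*(10) + (-5)*(14) + (9)*(12) = -32
  (PQ)[0][2] = (-7)*(6) + (-5)*(-11) + (9)*(-15) = -122
  (PQ)[1][0] = (-13)*(-6) + (9)*(1) + (-15)*(2) = 57
  (PQ)[1][1] = (-13)*(10) + (9)*(14) + (-15)*(12) = -184
  (PQ)[1][2] = (-13)*(6) + (9)*(-11) + (-15)*(-15) = 48
  (PQ)[2][0] = (8)*(-6) + (-4)*(1) + (-7)*(2) = -66
  (PQ)[2][1] = (8)*(10) + (-4)*(14) + (-7)*(12) = -60
  (PQ)[2][2] = (8)*(6) + (-4)*(-11) + (-7)*(-15) = 197
PQ =
[       55       -32      -122 ]
[       57      -184        48 ]
[      -66       -60       197 ]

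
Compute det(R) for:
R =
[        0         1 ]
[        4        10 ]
det(R) = -4

For a 2×2 matrix [[a, b], [c, d]], det = a*d - b*c.
det(R) = (0)*(10) - (1)*(4) = 0 - 4 = -4.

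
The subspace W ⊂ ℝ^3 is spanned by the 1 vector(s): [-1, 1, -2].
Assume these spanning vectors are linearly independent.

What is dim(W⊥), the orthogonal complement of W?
dim(W⊥) = 2

For any subspace W of ℝ^n, dim(W) + dim(W⊥) = n (the whole-space dimension).
Here the given 1 vectors are linearly independent, so dim(W) = 1.
Thus dim(W⊥) = n - dim(W) = 3 - 1 = 2.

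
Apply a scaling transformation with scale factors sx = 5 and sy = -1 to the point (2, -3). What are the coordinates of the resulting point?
(10, 3)

Scaling matrix:
[[5, 0], [0, -1]]
Result: (2 × 5, -3 × -1) = (10, 3)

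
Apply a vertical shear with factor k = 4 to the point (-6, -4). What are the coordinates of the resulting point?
(-6, -28)

Shear matrix for vertical shear with factor k = 4:
[[1, 0], [4, 1]]
Result: (-6, -4) → (-6, -28)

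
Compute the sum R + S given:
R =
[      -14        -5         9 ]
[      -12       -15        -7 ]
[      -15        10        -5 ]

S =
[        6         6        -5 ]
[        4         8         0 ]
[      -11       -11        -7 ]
R + S =
[       -8         1         4 ]
[       -8        -7        -7 ]
[      -26        -1       -12 ]

Matrix addition is elementwise: (R+S)[i][j] = R[i][j] + S[i][j].
  (R+S)[0][0] = (-14) + (6) = -8
  (R+S)[0][1] = (-5) + (6) = 1
  (R+S)[0][2] = (9) + (-5) = 4
  (R+S)[1][0] = (-12) + (4) = -8
  (R+S)[1][1] = (-15) + (8) = -7
  (R+S)[1][2] = (-7) + (0) = -7
  (R+S)[2][0] = (-15) + (-11) = -26
  (R+S)[2][1] = (10) + (-11) = -1
  (R+S)[2][2] = (-5) + (-7) = -12
R + S =
[       -8         1         4 ]
[       -8        -7        -7 ]
[      -26        -1       -12 ]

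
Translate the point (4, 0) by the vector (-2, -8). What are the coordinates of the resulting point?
(2, -8)

Translation by (-2, -8):
x' = 4 + -2 = 2
y' = 0 + -8 = -8
Homogeneous matrix: [[1, 0, -2], [0, 1, -8], [0, 0, 1]]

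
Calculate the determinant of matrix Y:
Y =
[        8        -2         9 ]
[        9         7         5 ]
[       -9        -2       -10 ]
det(Y) = -165

Expand along row 0 (cofactor expansion): det(Y) = a*(e*i - f*h) - b*(d*i - f*g) + c*(d*h - e*g), where the 3×3 is [[a, b, c], [d, e, f], [g, h, i]].
Minor M_00 = (7)*(-10) - (5)*(-2) = -70 + 10 = -60.
Minor M_01 = (9)*(-10) - (5)*(-9) = -90 + 45 = -45.
Minor M_02 = (9)*(-2) - (7)*(-9) = -18 + 63 = 45.
det(Y) = (8)*(-60) - (-2)*(-45) + (9)*(45) = -480 - 90 + 405 = -165.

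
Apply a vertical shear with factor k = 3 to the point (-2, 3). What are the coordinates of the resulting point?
(-2, -3)

Shear matrix for vertical shear with factor k = 3:
[[1, 0], [3, 1]]
Result: (-2, 3) → (-2, -3)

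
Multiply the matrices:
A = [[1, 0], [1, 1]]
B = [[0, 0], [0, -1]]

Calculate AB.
[[0, 0], [0, -1]]

Each entry (i,j) of AB = sum over k of A[i][k]*B[k][j].
(AB)[0][0] = (1)*(0) + (0)*(0) = 0
(AB)[0][1] = (1)*(0) + (0)*(-1) = 0
(AB)[1][0] = (1)*(0) + (1)*(0) = 0
(AB)[1][1] = (1)*(0) + (1)*(-1) = -1
AB = [[0, 0], [0, -1]]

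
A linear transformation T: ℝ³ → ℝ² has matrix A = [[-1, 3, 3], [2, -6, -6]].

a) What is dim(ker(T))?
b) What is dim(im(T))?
dim(ker) = 2, dim(im) = 1

Observe that row 2 = -2 × row 1 (so the rows are linearly dependent).
Thus rank(A) = 1 (only one linearly independent row).
dim(im(T)) = rank(A) = 1.
By the rank-nullity theorem applied to T: ℝ³ → ℝ², rank(A) + nullity(A) = 3 (the domain dimension), so dim(ker(T)) = 3 - 1 = 2.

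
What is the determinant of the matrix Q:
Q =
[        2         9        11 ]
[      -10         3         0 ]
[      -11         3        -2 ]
det(Q) = -159

Expand along row 0 (cofactor expansion): det(Q) = a*(e*i - f*h) - b*(d*i - f*g) + c*(d*h - e*g), where the 3×3 is [[a, b, c], [d, e, f], [g, h, i]].
Minor M_00 = (3)*(-2) - (0)*(3) = -6 - 0 = -6.
Minor M_01 = (-10)*(-2) - (0)*(-11) = 20 - 0 = 20.
Minor M_02 = (-10)*(3) - (3)*(-11) = -30 + 33 = 3.
det(Q) = (2)*(-6) - (9)*(20) + (11)*(3) = -12 - 180 + 33 = -159.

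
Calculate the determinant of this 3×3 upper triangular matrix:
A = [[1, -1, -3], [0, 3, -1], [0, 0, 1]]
3

The determinant of a triangular matrix is the product of its diagonal entries (the off-diagonal entries above the diagonal do not affect it).
det(A) = (1) * (3) * (1) = 3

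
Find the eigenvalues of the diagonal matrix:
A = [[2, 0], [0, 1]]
λ₁ = 2, λ₂ = 1

The characteristic polynomial of A is det(A - λI) = (2 - λ)(1 - λ) = 0.
The roots are λ = 2 and λ = 1, so the eigenvalues are the diagonal entries.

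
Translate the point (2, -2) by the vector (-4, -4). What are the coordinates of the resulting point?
(-2, -6)

Translation by (-4, -4):
x' = 2 + -4 = -2
y' = -2 + -4 = -6
Homogeneous matrix: [[1, 0, -4], [0, 1, -4], [0, 0, 1]]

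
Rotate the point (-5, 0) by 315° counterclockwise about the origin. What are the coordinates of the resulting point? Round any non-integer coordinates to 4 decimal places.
(-3.5355, 3.5355)

Rotation matrix R(θ) = [[cos θ, -sin θ], [sin θ, cos θ]]; for θ = 315°:
R = [[√2/2, √2/2], [-√2/2, √2/2]]
Result: R × [-5, 0]ᵀ = [√2/2·-5 + (√2/2)·0, -√2/2·-5 + (√2/2)·0]ᵀ = (-3.5355, 3.5355)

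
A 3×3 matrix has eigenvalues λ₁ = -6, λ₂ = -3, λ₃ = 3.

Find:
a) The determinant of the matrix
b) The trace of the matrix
det = 54, trace = -6

Two standard eigenvalue identities:
- det(A) equals the product of the eigenvalues (counted with multiplicity).
- trace(A) equals the sum of the eigenvalues.
det(A) = (-6)*(-3)*(3) = 54.
trace(A) = -6 - 3 + 3 = -6.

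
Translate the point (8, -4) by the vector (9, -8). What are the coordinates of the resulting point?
(17, -12)

Translation by (9, -8):
x' = 8 + 9 = 17
y' = -4 + -8 = -12
Homogeneous matrix: [[1, 0, 9], [0, 1, -8], [0, 0, 1]]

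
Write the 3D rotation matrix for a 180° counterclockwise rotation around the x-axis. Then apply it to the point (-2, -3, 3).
R = [[1, 0, 0], [0, -1, 0], [0, 0, -1]]; R·(-2, -3, 3) = (-2, 3, -3)

Rotation matrix for 180° around x-axis:
cos(180°) = -1, sin(180°) = 0
R = [[1, 0, 0], [0, -1, 0], [0, 0, -1]]
Apply to (-2, -3, 3): R·[-2, -3, 3]ᵀ = (-2, 3, -3)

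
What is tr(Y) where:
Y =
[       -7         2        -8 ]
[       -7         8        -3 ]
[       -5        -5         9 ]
tr(Y) = -7 + 8 + 9 = 10

The trace of a square matrix is the sum of its diagonal entries.
Diagonal entries of Y: Y[0][0] = -7, Y[1][1] = 8, Y[2][2] = 9.
tr(Y) = -7 + 8 + 9 = 10.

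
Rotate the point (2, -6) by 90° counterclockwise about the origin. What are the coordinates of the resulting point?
(6, 2)

Rotation matrix R(θ) = [[cos θ, -sin θ], [sin θ, cos θ]]; for θ = 90°:
R = [[0, -1], [1, 0]]
Result: R × [2, -6]ᵀ = [0·2 + (-1)·-6, 1·2 + (0)·-6]ᵀ = (6, 2)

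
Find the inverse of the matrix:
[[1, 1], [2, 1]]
[[-1, 1], [2, -1]]

For [[a,b],[c,d]], inverse = (1/det)·[[d,-b],[-c,a]]
det = 1·1 - 1·2 = -1
Inverse = (1/-1)·[[1, -1], [-2, 1]]
        = [[-1, 1], [2, -1]]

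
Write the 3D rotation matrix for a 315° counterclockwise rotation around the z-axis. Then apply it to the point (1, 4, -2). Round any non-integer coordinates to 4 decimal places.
R = [[√2/2, √2/2, 0], [-√2/2, √2/2, 0], [0, 0, 1]]; R·(1, 4, -2) = (3.5355, 2.1213, -2.0000)

Rotation matrix for 315° around z-axis:
cos(315°) = √2/2, sin(315°) = -√2/2
R = [[√2/2, √2/2, 0], [-√2/2, √2/2, 0], [0, 0, 1]]
Apply to (1, 4, -2): R·[1, 4, -2]ᵀ = (3.5355, 2.1213, -2.0000)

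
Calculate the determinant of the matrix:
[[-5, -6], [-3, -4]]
2

For a 2×2 matrix [[a, b], [c, d]], det = ad - bc
det = (-5)(-4) - (-6)(-3) = 20 - 18 = 2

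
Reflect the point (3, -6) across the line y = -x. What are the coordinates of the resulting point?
(6, -3)

Reflection across line y = -x: (3, -6) → (6, -3)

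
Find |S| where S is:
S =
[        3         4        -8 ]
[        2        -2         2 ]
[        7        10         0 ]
det(S) = -276

Expand along row 0 (cofactor expansion): det(S) = a*(e*i - f*h) - b*(d*i - f*g) + c*(d*h - e*g), where the 3×3 is [[a, b, c], [d, e, f], [g, h, i]].
Minor M_00 = (-2)*(0) - (2)*(10) = 0 - 20 = -20.
Minor M_01 = (2)*(0) - (2)*(7) = 0 - 14 = -14.
Minor M_02 = (2)*(10) - (-2)*(7) = 20 + 14 = 34.
det(S) = (3)*(-20) - (4)*(-14) + (-8)*(34) = -60 + 56 - 272 = -276.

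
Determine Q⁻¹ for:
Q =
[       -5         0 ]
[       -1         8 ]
det(Q) = -40
Q⁻¹ =
[     -1/5         0 ]
[    -1/40       1/8 ]

For a 2×2 matrix Q = [[a, b], [c, d]] with det(Q) ≠ 0, Q⁻¹ = (1/det(Q)) * [[d, -b], [-c, a]].
det(Q) = (-5)*(8) - (0)*(-1) = -40 - 0 = -40.
Q⁻¹ = (1/-40) * [[8, 0], [1, -5]].
Dividing each entry by -40 and reducing:
Q⁻¹ =
[     -1/5         0 ]
[    -1/40       1/8 ]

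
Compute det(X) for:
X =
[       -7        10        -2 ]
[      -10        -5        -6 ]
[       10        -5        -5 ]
det(X) = -1265

Expand along row 0 (cofactor expansion): det(X) = a*(e*i - f*h) - b*(d*i - f*g) + c*(d*h - e*g), where the 3×3 is [[a, b, c], [d, e, f], [g, h, i]].
Minor M_00 = (-5)*(-5) - (-6)*(-5) = 25 - 30 = -5.
Minor M_01 = (-10)*(-5) - (-6)*(10) = 50 + 60 = 110.
Minor M_02 = (-10)*(-5) - (-5)*(10) = 50 + 50 = 100.
det(X) = (-7)*(-5) - (10)*(110) + (-2)*(100) = 35 - 1100 - 200 = -1265.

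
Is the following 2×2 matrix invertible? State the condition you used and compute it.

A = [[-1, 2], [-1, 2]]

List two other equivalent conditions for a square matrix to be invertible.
No, not invertible; det(A) = 0 (two rows are equal, so the rows are linearly dependent). Equivalent conditions (failing for this A): rank(A) < 2; Ax = 0 has non-trivial solutions; 0 is an eigenvalue; the columns are linearly dependent.

To check invertibility, compute det(A).
In this matrix, row 0 and the last row are identical, so one row is a scalar multiple of another and the rows are linearly dependent.
A matrix with linearly dependent rows has det = 0 and is not invertible.
Equivalent failed conditions:
- rank(A) < 2.
- Ax = 0 has non-trivial solutions.
- 0 is an eigenvalue.
- The columns are linearly dependent.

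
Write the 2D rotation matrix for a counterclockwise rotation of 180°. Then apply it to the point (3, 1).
R = [[-1, 0], [0, -1]]; R·(3, 1) = (-3, -1)

Rotation matrix formula: R(θ) = [[cos θ, -sin θ], [sin θ, cos θ]]
For θ = 180°:
cos(180°) = -1
sin(180°) = 0
R = [[-1, 0], [0, -1]]
Apply to (3, 1): [-1·3 + (0)·1, 0·3 + -1·1] = (-3, -1)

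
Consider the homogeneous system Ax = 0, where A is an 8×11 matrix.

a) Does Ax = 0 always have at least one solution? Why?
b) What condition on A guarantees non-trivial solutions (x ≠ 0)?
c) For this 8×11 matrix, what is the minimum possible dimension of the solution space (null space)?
a) Yes, x = 0 is always a solution. b) When A has linearly dependent columns (rank < n). c) Minimum nullity = 3.

a) x = 0 satisfies A·0 = 0, so the zero vector is always a solution.
b) Non-trivial solutions exist iff the columns of A are linearly dependent, equivalently rank(A) < n (the number of columns).
c) By rank-nullity, rank(A) + nullity(A) = n = 11. Since A has only 8 rows, rank(A) ≤ 8, so nullity(A) ≥ 11 - 8 = 3.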